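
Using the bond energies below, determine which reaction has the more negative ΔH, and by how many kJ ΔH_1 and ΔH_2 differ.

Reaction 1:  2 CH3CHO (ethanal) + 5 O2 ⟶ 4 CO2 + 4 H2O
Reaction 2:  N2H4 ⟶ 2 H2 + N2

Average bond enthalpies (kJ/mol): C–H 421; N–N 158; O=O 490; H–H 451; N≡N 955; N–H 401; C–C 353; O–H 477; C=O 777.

Reaction 1:
  Bonds broken (reactants):
    C–C: 2 × 353 = 706
    C–H: 8 × 421 = 3368
    C=O: 2 × 777 = 1554
    O=O: 5 × 490 = 2450
    Σ(broken) = 8078 kJ
  Bonds formed (products):
    C=O: 8 × 777 = 6216
    O–H: 8 × 477 = 3816
    Σ(formed) = 10032 kJ
  ΔH_1 = 8078 − 10032 = −1954 kJ
Reaction 2:
  Bonds broken (reactants):
    N–H: 4 × 401 = 1604
    N–N: 1 × 158 = 158
    Σ(broken) = 1762 kJ
  Bonds formed (products):
    H–H: 2 × 451 = 902
    N≡N: 1 × 955 = 955
    Σ(formed) = 1857 kJ
  ΔH_2 = 1762 − 1857 = −95 kJ
ΔH_1 − ΔH_2 = −1859 kJ, so reaction 1 has the more negative ΔH; |ΔH_1 − ΔH_2| = 1859 kJ.

Reaction 1, by 1859 kJ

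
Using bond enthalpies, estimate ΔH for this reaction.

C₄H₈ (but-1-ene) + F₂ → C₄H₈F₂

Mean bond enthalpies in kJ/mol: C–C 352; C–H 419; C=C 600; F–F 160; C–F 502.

ΔH ≈ −596 kJ

Bonds broken (reactants):
  C–C: 2 × 352 = 704
  C–H: 8 × 419 = 3352
  C=C: 1 × 600 = 600
  F–F: 1 × 160 = 160
  Σ(broken) = 4816 kJ
Bonds formed (products):
  C–C: 3 × 352 = 1056
  C–F: 2 × 502 = 1004
  C–H: 8 × 419 = 3352
  Σ(formed) = 5412 kJ
ΔH = Σ(broken) − Σ(formed) = 4816 − 5412 = −596 kJ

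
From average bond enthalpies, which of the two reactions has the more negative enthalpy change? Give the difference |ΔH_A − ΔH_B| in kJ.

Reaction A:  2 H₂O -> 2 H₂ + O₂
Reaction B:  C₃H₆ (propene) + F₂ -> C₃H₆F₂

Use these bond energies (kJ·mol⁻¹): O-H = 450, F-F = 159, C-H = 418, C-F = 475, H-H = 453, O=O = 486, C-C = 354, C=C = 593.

Reaction A:
  Bonds broken (reactants):
    O-H: 4 × 450 = 1800
    Σ(broken) = 1800 kJ
  Bonds formed (products):
    H-H: 2 × 453 = 906
    O=O: 1 × 486 = 486
    Σ(formed) = 1392 kJ
  ΔH_A = 1800 − 1392 = +408 kJ
Reaction B:
  Bonds broken (reactants):
    C-C: 1 × 354 = 354
    C-H: 6 × 418 = 2508
    C=C: 1 × 593 = 593
    F-F: 1 × 159 = 159
    Σ(broken) = 3614 kJ
  Bonds formed (products):
    C-C: 2 × 354 = 708
    C-F: 2 × 475 = 950
    C-H: 6 × 418 = 2508
    Σ(formed) = 4166 kJ
  ΔH_B = 3614 − 4166 = −552 kJ
ΔH_A − ΔH_B = +960 kJ, so reaction B has the more negative ΔH; |ΔH_A − ΔH_B| = 960 kJ.

Reaction B, by 960 kJ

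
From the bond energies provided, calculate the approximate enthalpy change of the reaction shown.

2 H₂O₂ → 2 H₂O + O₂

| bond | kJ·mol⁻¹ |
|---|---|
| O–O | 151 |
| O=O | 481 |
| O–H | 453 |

Bonds broken (reactants):
  O–H: 4 × 453 = 1812
  O–O: 2 × 151 = 302
  Σ(broken) = 2114 kJ
Bonds formed (products):
  O–H: 4 × 453 = 1812
  O=O: 1 × 481 = 481
  Σ(formed) = 2293 kJ
ΔH = Σ(broken) − Σ(formed) = 2114 − 2293 = −179 kJ

ΔH ≈ −179 kJ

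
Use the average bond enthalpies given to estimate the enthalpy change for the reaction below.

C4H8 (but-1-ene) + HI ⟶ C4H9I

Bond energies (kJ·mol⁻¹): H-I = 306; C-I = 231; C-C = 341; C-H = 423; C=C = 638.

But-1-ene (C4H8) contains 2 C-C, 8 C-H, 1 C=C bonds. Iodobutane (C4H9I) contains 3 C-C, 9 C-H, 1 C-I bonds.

ΔH ≈ −51 kJ

Bonds broken (reactants):
  C-C: 2 × 341 = 682
  C-H: 8 × 423 = 3384
  C=C: 1 × 638 = 638
  H-I: 1 × 306 = 306
  Σ(broken) = 5010 kJ
Bonds formed (products):
  C-C: 3 × 341 = 1023
  C-H: 9 × 423 = 3807
  C-I: 1 × 231 = 231
  Σ(formed) = 5061 kJ
ΔH = Σ(broken) − Σ(formed) = 5010 − 5061 = −51 kJ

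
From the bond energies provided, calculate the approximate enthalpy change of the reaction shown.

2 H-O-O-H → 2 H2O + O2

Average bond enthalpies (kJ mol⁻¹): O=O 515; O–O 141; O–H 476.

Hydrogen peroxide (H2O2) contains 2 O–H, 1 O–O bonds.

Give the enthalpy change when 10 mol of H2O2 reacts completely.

ΔH = −1165 kJ

Bonds broken (reactants):
  O–H: 4 × 476 = 1904
  O–O: 2 × 141 = 282
  Σ(broken) = 2186 kJ
Bonds formed (products):
  O–H: 4 × 476 = 1904
  O=O: 1 × 515 = 515
  Σ(formed) = 2419 kJ
ΔH = Σ(broken) − Σ(formed) = 2186 − 2419 = −233 kJ
For 5× the reaction as written: 5 × (−233) = −1165 kJ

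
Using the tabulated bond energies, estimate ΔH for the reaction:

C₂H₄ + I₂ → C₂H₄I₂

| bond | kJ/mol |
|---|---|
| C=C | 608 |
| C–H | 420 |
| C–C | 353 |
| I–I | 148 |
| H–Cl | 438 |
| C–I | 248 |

Bonds broken (reactants):
  C–H: 4 × 420 = 1680
  C=C: 1 × 608 = 608
  I–I: 1 × 148 = 148
  Σ(broken) = 2436 kJ
Bonds formed (products):
  C–C: 1 × 353 = 353
  C–H: 4 × 420 = 1680
  C–I: 2 × 248 = 496
  Σ(formed) = 2529 kJ
ΔH = Σ(broken) − Σ(formed) = 2436 − 2529 = −93 kJ

ΔH ≈ −93 kJ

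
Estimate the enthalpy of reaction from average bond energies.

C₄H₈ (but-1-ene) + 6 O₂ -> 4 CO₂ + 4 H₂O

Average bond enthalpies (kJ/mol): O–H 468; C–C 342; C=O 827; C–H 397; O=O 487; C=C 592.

Bonds broken (reactants):
  C–C: 2 × 342 = 684
  C–H: 8 × 397 = 3176
  C=C: 1 × 592 = 592
  O=O: 6 × 487 = 2922
  Σ(broken) = 7374 kJ
Bonds formed (products):
  C=O: 8 × 827 = 6616
  O–H: 8 × 468 = 3744
  Σ(formed) = 10360 kJ
ΔH = Σ(broken) − Σ(formed) = 7374 − 10360 = −2986 kJ

ΔH ≈ −2986 kJ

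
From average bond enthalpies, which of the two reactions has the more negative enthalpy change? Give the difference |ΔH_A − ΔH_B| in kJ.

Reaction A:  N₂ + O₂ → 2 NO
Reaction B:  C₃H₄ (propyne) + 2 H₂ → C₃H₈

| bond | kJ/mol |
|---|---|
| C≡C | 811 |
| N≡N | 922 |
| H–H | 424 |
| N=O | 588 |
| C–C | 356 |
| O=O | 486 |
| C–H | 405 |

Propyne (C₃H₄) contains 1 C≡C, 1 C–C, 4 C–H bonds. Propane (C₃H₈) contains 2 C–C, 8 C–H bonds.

Reaction B, by 549 kJ

Reaction A:
  Bonds broken (reactants):
    N≡N: 1 × 922 = 922
    O=O: 1 × 486 = 486
    Σ(broken) = 1408 kJ
  Bonds formed (products):
    N=O: 2 × 588 = 1176
    Σ(formed) = 1176 kJ
  ΔH_A = 1408 − 1176 = +232 kJ
Reaction B:
  Bonds broken (reactants):
    C≡C: 1 × 811 = 811
    C–C: 1 × 356 = 356
    C–H: 4 × 405 = 1620
    H–H: 2 × 424 = 848
    Σ(broken) = 3635 kJ
  Bonds formed (products):
    C–C: 2 × 356 = 712
    C–H: 8 × 405 = 3240
    Σ(formed) = 3952 kJ
  ΔH_B = 3635 − 3952 = −317 kJ
ΔH_A − ΔH_B = +549 kJ, so reaction B has the more negative ΔH; |ΔH_A − ΔH_B| = 549 kJ.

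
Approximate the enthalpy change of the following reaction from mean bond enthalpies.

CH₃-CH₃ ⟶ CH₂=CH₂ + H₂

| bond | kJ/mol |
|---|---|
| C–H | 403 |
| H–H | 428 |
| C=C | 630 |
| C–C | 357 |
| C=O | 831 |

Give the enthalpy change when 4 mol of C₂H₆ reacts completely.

ΔH = +420 kJ

Bonds broken (reactants):
  C–C: 1 × 357 = 357
  C–H: 6 × 403 = 2418
  Σ(broken) = 2775 kJ
Bonds formed (products):
  C–H: 4 × 403 = 1612
  C=C: 1 × 630 = 630
  H–H: 1 × 428 = 428
  Σ(formed) = 2670 kJ
ΔH = Σ(broken) − Σ(formed) = 2775 − 2670 = +105 kJ
For 4× the reaction as written: 4 × (+105) = +420 kJ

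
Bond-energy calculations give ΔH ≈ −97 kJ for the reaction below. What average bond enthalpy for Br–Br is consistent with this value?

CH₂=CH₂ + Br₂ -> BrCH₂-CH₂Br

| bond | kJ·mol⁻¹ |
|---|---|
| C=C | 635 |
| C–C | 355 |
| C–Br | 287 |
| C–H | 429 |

Let D be the Br–Br bond energy.
Σ(broken) = 1×D + 4×429 + 1×635 = 2351 + D
Σ(formed) = 2×287 + 1×355 + 4×429 = 2645
ΔH = Σ(broken) − Σ(formed) = (2351 + D) − (2645) = −294 + D
Setting this equal to −97 kJ gives D = 197 kJ/mol.

D(Br–Br) ≈ 197 kJ/mol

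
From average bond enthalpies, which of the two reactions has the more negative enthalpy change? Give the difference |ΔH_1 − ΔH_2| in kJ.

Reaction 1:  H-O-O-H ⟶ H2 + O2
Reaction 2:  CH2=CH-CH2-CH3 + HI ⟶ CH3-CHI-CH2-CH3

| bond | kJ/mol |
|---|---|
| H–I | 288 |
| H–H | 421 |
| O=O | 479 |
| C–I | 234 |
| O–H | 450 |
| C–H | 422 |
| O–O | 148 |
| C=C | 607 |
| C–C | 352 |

Reaction 2, by 261 kJ

Reaction 1:
  Bonds broken (reactants):
    O–H: 2 × 450 = 900
    O–O: 1 × 148 = 148
    Σ(broken) = 1048 kJ
  Bonds formed (products):
    H–H: 1 × 421 = 421
    O=O: 1 × 479 = 479
    Σ(formed) = 900 kJ
  ΔH_1 = 1048 − 900 = +148 kJ
Reaction 2:
  Bonds broken (reactants):
    C–C: 2 × 352 = 704
    C–H: 8 × 422 = 3376
    C=C: 1 × 607 = 607
    H–I: 1 × 288 = 288
    Σ(broken) = 4975 kJ
  Bonds formed (products):
    C–C: 3 × 352 = 1056
    C–H: 9 × 422 = 3798
    C–I: 1 × 234 = 234
    Σ(formed) = 5088 kJ
  ΔH_2 = 4975 − 5088 = −113 kJ
ΔH_1 − ΔH_2 = +261 kJ, so reaction 2 has the more negative ΔH; |ΔH_1 − ΔH_2| = 261 kJ.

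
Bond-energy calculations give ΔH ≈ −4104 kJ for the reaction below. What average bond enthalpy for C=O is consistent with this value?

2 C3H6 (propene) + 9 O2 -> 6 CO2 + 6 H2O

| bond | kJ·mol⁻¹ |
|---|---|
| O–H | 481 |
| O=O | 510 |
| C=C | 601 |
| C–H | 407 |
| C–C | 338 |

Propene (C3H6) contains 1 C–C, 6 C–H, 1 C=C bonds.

D(C=O) ≈ 807 kJ/mol

Let D be the C=O bond energy.
Σ(broken) = 2×338 + 12×407 + 2×601 + 9×510 = 11352
Σ(formed) = 12×D + 12×481 = 5772 + 12D
ΔH = Σ(broken) − Σ(formed) = (11352) − (5772 + 12D) = +5580 − 12D
Setting this equal to −4104 kJ gives 12D = 9684, so D = 807 kJ/mol.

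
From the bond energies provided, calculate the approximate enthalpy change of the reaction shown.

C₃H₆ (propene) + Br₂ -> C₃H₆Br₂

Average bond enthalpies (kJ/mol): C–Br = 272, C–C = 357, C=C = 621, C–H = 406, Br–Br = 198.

Bonds broken (reactants):
  Br–Br: 1 × 198 = 198
  C–C: 1 × 357 = 357
  C–H: 6 × 406 = 2436
  C=C: 1 × 621 = 621
  Σ(broken) = 3612 kJ
Bonds formed (products):
  C–Br: 2 × 272 = 544
  C–C: 2 × 357 = 714
  C–H: 6 × 406 = 2436
  Σ(formed) = 3694 kJ
ΔH = Σ(broken) − Σ(formed) = 3612 − 3694 = −82 kJ

ΔH ≈ −82 kJ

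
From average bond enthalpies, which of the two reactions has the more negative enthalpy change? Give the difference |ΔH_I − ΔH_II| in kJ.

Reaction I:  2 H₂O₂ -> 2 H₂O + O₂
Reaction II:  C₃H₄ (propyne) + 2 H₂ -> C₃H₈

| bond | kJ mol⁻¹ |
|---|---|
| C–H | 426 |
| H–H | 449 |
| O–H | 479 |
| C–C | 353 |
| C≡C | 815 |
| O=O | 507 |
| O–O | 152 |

Reaction I:
  Bonds broken (reactants):
    O–H: 4 × 479 = 1916
    O–O: 2 × 152 = 304
    Σ(broken) = 2220 kJ
  Bonds formed (products):
    O–H: 4 × 479 = 1916
    O=O: 1 × 507 = 507
    Σ(formed) = 2423 kJ
  ΔH_I = 2220 − 2423 = −203 kJ
Reaction II:
  Bonds broken (reactants):
    C≡C: 1 × 815 = 815
    C–C: 1 × 353 = 353
    C–H: 4 × 426 = 1704
    H–H: 2 × 449 = 898
    Σ(broken) = 3770 kJ
  Bonds formed (products):
    C–C: 2 × 353 = 706
    C–H: 8 × 426 = 3408
    Σ(formed) = 4114 kJ
  ΔH_II = 3770 − 4114 = −344 kJ
ΔH_I − ΔH_II = +141 kJ, so reaction II has the more negative ΔH; |ΔH_I − ΔH_II| = 141 kJ.

Reaction II, by 141 kJ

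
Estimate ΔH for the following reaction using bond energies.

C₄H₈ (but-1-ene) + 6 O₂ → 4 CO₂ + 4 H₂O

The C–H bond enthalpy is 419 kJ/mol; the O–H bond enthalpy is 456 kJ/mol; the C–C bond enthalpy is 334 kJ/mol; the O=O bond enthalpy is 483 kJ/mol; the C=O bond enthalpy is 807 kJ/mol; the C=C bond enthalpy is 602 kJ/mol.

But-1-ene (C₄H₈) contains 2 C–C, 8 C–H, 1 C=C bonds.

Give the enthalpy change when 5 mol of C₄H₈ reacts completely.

ΔH = −12920 kJ

Bonds broken (reactants):
  C–C: 2 × 334 = 668
  C–H: 8 × 419 = 3352
  C=C: 1 × 602 = 602
  O=O: 6 × 483 = 2898
  Σ(broken) = 7520 kJ
Bonds formed (products):
  C=O: 8 × 807 = 6456
  O–H: 8 × 456 = 3648
  Σ(formed) = 10104 kJ
ΔH = Σ(broken) − Σ(formed) = 7520 − 10104 = −2584 kJ
For 5× the reaction as written: 5 × (−2584) = −12920 kJ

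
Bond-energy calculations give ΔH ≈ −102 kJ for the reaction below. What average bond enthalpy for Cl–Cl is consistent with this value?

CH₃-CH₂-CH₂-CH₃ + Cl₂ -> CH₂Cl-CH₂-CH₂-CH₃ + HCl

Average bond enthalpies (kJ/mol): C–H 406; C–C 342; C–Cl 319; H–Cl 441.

D(Cl–Cl) ≈ 252 kJ/mol

Let D be the Cl–Cl bond energy.
Σ(broken) = 3×342 + 10×406 + 1×D = 5086 + D
Σ(formed) = 3×342 + 1×319 + 9×406 + 1×441 = 5440
ΔH = Σ(broken) − Σ(formed) = (5086 + D) − (5440) = −354 + D
Setting this equal to −102 kJ gives D = 252 kJ/mol.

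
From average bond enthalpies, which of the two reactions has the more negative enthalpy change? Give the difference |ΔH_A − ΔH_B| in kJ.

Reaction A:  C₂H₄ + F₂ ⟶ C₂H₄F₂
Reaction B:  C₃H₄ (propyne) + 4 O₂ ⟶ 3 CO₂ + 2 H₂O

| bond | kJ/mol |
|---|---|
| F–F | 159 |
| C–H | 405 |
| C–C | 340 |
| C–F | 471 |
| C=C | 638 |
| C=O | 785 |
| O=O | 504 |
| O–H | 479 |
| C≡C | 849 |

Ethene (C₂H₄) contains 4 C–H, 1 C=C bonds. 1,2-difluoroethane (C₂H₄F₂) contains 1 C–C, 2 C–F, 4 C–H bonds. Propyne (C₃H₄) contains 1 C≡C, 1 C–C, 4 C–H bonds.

Reaction B, by 1316 kJ

Reaction A:
  Bonds broken (reactants):
    C–H: 4 × 405 = 1620
    C=C: 1 × 638 = 638
    F–F: 1 × 159 = 159
    Σ(broken) = 2417 kJ
  Bonds formed (products):
    C–C: 1 × 340 = 340
    C–F: 2 × 471 = 942
    C–H: 4 × 405 = 1620
    Σ(formed) = 2902 kJ
  ΔH_A = 2417 − 2902 = −485 kJ
Reaction B:
  Bonds broken (reactants):
    C≡C: 1 × 849 = 849
    C–C: 1 × 340 = 340
    C–H: 4 × 405 = 1620
    O=O: 4 × 504 = 2016
    Σ(broken) = 4825 kJ
  Bonds formed (products):
    C=O: 6 × 785 = 4710
    O–H: 4 × 479 = 1916
    Σ(formed) = 6626 kJ
  ΔH_B = 4825 − 6626 = −1801 kJ
ΔH_A − ΔH_B = +1316 kJ, so reaction B has the more negative ΔH; |ΔH_A − ΔH_B| = 1316 kJ.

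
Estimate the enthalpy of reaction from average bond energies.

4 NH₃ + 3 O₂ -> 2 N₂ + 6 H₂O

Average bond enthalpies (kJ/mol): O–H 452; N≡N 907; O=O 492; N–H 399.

Bonds broken (reactants):
  N–H: 12 × 399 = 4788
  O=O: 3 × 492 = 1476
  Σ(broken) = 6264 kJ
Bonds formed (products):
  N≡N: 2 × 907 = 1814
  O–H: 12 × 452 = 5424
  Σ(formed) = 7238 kJ
ΔH = Σ(broken) − Σ(formed) = 6264 − 7238 = −974 kJ

ΔH ≈ −974 kJ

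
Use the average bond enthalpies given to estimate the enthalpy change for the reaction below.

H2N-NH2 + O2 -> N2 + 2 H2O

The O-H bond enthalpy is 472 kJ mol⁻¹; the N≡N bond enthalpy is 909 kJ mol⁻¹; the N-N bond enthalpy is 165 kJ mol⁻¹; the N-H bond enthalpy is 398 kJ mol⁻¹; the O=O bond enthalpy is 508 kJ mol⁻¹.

ΔH ≈ −532 kJ

Bonds broken (reactants):
  N-H: 4 × 398 = 1592
  N-N: 1 × 165 = 165
  O=O: 1 × 508 = 508
  Σ(broken) = 2265 kJ
Bonds formed (products):
  N≡N: 1 × 909 = 909
  O-H: 4 × 472 = 1888
  Σ(formed) = 2797 kJ
ΔH = Σ(broken) − Σ(formed) = 2265 − 2797 = −532 kJ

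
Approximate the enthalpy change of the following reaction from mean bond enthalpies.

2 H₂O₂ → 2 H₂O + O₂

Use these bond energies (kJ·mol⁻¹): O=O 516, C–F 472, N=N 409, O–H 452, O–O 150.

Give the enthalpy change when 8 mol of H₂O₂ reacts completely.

ΔH = −864 kJ

Bonds broken (reactants):
  O–H: 4 × 452 = 1808
  O–O: 2 × 150 = 300
  Σ(broken) = 2108 kJ
Bonds formed (products):
  O–H: 4 × 452 = 1808
  O=O: 1 × 516 = 516
  Σ(formed) = 2324 kJ
ΔH = Σ(broken) − Σ(formed) = 2108 − 2324 = −216 kJ
For 4× the reaction as written: 4 × (−216) = −864 kJ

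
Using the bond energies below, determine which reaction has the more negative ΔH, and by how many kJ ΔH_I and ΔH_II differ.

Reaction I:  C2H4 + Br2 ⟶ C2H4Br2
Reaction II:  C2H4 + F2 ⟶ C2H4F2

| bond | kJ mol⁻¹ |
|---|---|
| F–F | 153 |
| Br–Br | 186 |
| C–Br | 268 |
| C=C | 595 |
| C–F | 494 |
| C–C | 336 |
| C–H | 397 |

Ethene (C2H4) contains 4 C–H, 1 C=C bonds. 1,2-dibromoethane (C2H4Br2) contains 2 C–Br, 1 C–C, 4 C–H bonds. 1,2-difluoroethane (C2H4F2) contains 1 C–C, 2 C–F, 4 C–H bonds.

Reaction II, by 485 kJ

Reaction I:
  Bonds broken (reactants):
    Br–Br: 1 × 186 = 186
    C–H: 4 × 397 = 1588
    C=C: 1 × 595 = 595
    Σ(broken) = 2369 kJ
  Bonds formed (products):
    C–Br: 2 × 268 = 536
    C–C: 1 × 336 = 336
    C–H: 4 × 397 = 1588
    Σ(formed) = 2460 kJ
  ΔH_I = 2369 − 2460 = −91 kJ
Reaction II:
  Bonds broken (reactants):
    C–H: 4 × 397 = 1588
    C=C: 1 × 595 = 595
    F–F: 1 × 153 = 153
    Σ(broken) = 2336 kJ
  Bonds formed (products):
    C–C: 1 × 336 = 336
    C–F: 2 × 494 = 988
    C–H: 4 × 397 = 1588
    Σ(formed) = 2912 kJ
  ΔH_II = 2336 − 2912 = −576 kJ
ΔH_I − ΔH_II = +485 kJ, so reaction II has the more negative ΔH; |ΔH_I − ΔH_II| = 485 kJ.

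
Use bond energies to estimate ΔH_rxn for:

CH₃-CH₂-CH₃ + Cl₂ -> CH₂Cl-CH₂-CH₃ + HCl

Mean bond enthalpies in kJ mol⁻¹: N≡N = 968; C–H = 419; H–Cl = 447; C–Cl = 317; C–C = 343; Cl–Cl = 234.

ΔH ≈ −111 kJ

Bonds broken (reactants):
  C–C: 2 × 343 = 686
  C–H: 8 × 419 = 3352
  Cl–Cl: 1 × 234 = 234
  Σ(broken) = 4272 kJ
Bonds formed (products):
  C–C: 2 × 343 = 686
  C–Cl: 1 × 317 = 317
  C–H: 7 × 419 = 2933
  H–Cl: 1 × 447 = 447
  Σ(formed) = 4383 kJ
ΔH = Σ(broken) − Σ(formed) = 4272 − 4383 = −111 kJ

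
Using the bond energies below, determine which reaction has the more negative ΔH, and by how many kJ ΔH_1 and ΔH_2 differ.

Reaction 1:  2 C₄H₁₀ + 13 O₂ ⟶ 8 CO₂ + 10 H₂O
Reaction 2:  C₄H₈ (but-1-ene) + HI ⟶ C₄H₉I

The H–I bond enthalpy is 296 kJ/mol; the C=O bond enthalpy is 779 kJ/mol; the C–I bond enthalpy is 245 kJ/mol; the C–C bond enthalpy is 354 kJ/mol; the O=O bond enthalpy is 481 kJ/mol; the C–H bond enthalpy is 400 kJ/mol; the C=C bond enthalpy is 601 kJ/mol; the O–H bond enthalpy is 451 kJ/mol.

Reaction 1:
  Bonds broken (reactants):
    C–C: 6 × 354 = 2124
    C–H: 20 × 400 = 8000
    O=O: 13 × 481 = 6253
    Σ(broken) = 16377 kJ
  Bonds formed (products):
    C=O: 16 × 779 = 12464
    O–H: 20 × 451 = 9020
    Σ(formed) = 21484 kJ
  ΔH_1 = 16377 − 21484 = −5107 kJ
Reaction 2:
  Bonds broken (reactants):
    C–C: 2 × 354 = 708
    C–H: 8 × 400 = 3200
    C=C: 1 × 601 = 601
    H–I: 1 × 296 = 296
    Σ(broken) = 4805 kJ
  Bonds formed (products):
    C–C: 3 × 354 = 1062
    C–H: 9 × 400 = 3600
    C–I: 1 × 245 = 245
    Σ(formed) = 4907 kJ
  ΔH_2 = 4805 − 4907 = −102 kJ
ΔH_1 − ΔH_2 = −5005 kJ, so reaction 1 has the more negative ΔH; |ΔH_1 − ΔH_2| = 5005 kJ.

Reaction 1, by 5005 kJ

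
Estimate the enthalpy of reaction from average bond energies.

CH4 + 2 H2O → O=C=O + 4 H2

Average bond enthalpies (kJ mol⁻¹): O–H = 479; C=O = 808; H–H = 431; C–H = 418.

ΔH ≈ +248 kJ

Bonds broken (reactants):
  C–H: 4 × 418 = 1672
  O–H: 4 × 479 = 1916
  Σ(broken) = 3588 kJ
Bonds formed (products):
  C=O: 2 × 808 = 1616
  H–H: 4 × 431 = 1724
  Σ(formed) = 3340 kJ
ΔH = Σ(broken) − Σ(formed) = 3588 − 3340 = +248 kJ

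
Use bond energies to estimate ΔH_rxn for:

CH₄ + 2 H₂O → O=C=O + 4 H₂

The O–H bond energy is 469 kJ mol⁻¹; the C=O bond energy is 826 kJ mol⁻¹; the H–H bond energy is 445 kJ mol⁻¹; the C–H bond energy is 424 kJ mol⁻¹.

Bonds broken (reactants):
  C–H: 4 × 424 = 1696
  O–H: 4 × 469 = 1876
  Σ(broken) = 3572 kJ
Bonds formed (products):
  C=O: 2 × 826 = 1652
  H–H: 4 × 445 = 1780
  Σ(formed) = 3432 kJ
ΔH = Σ(broken) − Σ(formed) = 3572 − 3432 = +140 kJ

ΔH ≈ +140 kJ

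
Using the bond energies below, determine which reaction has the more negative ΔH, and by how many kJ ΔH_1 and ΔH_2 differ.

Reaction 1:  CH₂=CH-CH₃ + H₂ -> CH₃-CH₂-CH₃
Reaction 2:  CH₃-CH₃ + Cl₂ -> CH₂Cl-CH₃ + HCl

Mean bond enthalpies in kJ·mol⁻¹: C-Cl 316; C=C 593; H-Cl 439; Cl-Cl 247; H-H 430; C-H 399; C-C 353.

Reaction 1, by 19 kJ

Reaction 1:
  Bonds broken (reactants):
    C-C: 1 × 353 = 353
    C-H: 6 × 399 = 2394
    C=C: 1 × 593 = 593
    H-H: 1 × 430 = 430
    Σ(broken) = 3770 kJ
  Bonds formed (products):
    C-C: 2 × 353 = 706
    C-H: 8 × 399 = 3192
    Σ(formed) = 3898 kJ
  ΔH_1 = 3770 − 3898 = −128 kJ
Reaction 2:
  Bonds broken (reactants):
    C-C: 1 × 353 = 353
    C-H: 6 × 399 = 2394
    Cl-Cl: 1 × 247 = 247
    Σ(broken) = 2994 kJ
  Bonds formed (products):
    C-C: 1 × 353 = 353
    C-Cl: 1 × 316 = 316
    C-H: 5 × 399 = 1995
    H-Cl: 1 × 439 = 439
    Σ(formed) = 3103 kJ
  ΔH_2 = 2994 − 3103 = −109 kJ
ΔH_1 − ΔH_2 = −19 kJ, so reaction 1 has the more negative ΔH; |ΔH_1 − ΔH_2| = 19 kJ.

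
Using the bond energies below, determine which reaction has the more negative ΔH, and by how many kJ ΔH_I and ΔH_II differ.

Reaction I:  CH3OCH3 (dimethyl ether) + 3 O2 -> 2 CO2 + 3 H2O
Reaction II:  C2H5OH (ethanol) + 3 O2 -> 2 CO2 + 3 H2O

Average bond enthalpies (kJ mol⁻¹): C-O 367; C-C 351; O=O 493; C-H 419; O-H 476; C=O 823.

Reaction I:
  Bonds broken (reactants):
    C-H: 6 × 419 = 2514
    C-O: 2 × 367 = 734
    O=O: 3 × 493 = 1479
    Σ(broken) = 4727 kJ
  Bonds formed (products):
    C=O: 4 × 823 = 3292
    O-H: 6 × 476 = 2856
    Σ(formed) = 6148 kJ
  ΔH_I = 4727 − 6148 = −1421 kJ
Reaction II:
  Bonds broken (reactants):
    C-C: 1 × 351 = 351
    C-H: 5 × 419 = 2095
    C-O: 1 × 367 = 367
    O-H: 1 × 476 = 476
    O=O: 3 × 493 = 1479
    Σ(broken) = 4768 kJ
  Bonds formed (products):
    C=O: 4 × 823 = 3292
    O-H: 6 × 476 = 2856
    Σ(formed) = 6148 kJ
  ΔH_II = 4768 − 6148 = −1380 kJ
ΔH_I − ΔH_II = −41 kJ, so reaction I has the more negative ΔH; |ΔH_I − ΔH_II| = 41 kJ.

Reaction I, by 41 kJ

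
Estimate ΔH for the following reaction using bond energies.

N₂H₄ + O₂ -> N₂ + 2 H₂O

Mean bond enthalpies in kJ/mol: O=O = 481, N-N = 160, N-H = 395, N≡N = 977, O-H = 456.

Bonds broken (reactants):
  N-H: 4 × 395 = 1580
  N-N: 1 × 160 = 160
  O=O: 1 × 481 = 481
  Σ(broken) = 2221 kJ
Bonds formed (products):
  N≡N: 1 × 977 = 977
  O-H: 4 × 456 = 1824
  Σ(formed) = 2801 kJ
ΔH = Σ(broken) − Σ(formed) = 2221 − 2801 = −580 kJ

ΔH ≈ −580 kJ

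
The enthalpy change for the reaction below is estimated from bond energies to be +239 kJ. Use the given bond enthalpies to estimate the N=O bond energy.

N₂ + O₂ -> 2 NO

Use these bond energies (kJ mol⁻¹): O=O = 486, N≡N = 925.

D(N=O) ≈ 586 kJ/mol

Let D be the N=O bond energy.
Σ(broken) = 1×925 + 1×486 = 1411
Σ(formed) = 2×D = 2D
ΔH = Σ(broken) − Σ(formed) = (1411) − (2D) = +1411 − 2D
Setting this equal to +239 kJ gives 2D = 1172, so D = 586 kJ/mol.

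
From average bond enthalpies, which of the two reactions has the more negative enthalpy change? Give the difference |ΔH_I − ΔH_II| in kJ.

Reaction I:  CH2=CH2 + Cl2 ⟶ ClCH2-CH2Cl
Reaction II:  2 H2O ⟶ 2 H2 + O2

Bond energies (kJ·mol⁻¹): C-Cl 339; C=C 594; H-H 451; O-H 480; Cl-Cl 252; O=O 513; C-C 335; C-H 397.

Reaction I, by 672 kJ

Reaction I:
  Bonds broken (reactants):
    C-H: 4 × 397 = 1588
    C=C: 1 × 594 = 594
    Cl-Cl: 1 × 252 = 252
    Σ(broken) = 2434 kJ
  Bonds formed (products):
    C-C: 1 × 335 = 335
    C-Cl: 2 × 339 = 678
    C-H: 4 × 397 = 1588
    Σ(formed) = 2601 kJ
  ΔH_I = 2434 − 2601 = −167 kJ
Reaction II:
  Bonds broken (reactants):
    O-H: 4 × 480 = 1920
    Σ(broken) = 1920 kJ
  Bonds formed (products):
    H-H: 2 × 451 = 902
    O=O: 1 × 513 = 513
    Σ(formed) = 1415 kJ
  ΔH_II = 1920 − 1415 = +505 kJ
ΔH_I − ΔH_II = −672 kJ, so reaction I has the more negative ΔH; |ΔH_I − ΔH_II| = 672 kJ.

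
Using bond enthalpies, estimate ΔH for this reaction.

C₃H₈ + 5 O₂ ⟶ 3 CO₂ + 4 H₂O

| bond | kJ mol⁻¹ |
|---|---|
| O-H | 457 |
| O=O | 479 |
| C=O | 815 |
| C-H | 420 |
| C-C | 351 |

Bonds broken (reactants):
  C-C: 2 × 351 = 702
  C-H: 8 × 420 = 3360
  O=O: 5 × 479 = 2395
  Σ(broken) = 6457 kJ
Bonds formed (products):
  C=O: 6 × 815 = 4890
  O-H: 8 × 457 = 3656
  Σ(formed) = 8546 kJ
ΔH = Σ(broken) − Σ(formed) = 6457 − 8546 = −2089 kJ

ΔH ≈ −2089 kJ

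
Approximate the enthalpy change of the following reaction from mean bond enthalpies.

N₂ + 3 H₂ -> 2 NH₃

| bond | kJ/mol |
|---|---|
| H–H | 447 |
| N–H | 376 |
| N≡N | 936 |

Bonds broken (reactants):
  H–H: 3 × 447 = 1341
  N≡N: 1 × 936 = 936
  Σ(broken) = 2277 kJ
Bonds formed (products):
  N–H: 6 × 376 = 2256
  Σ(formed) = 2256 kJ
ΔH = Σ(broken) − Σ(formed) = 2277 − 2256 = +21 kJ

ΔH ≈ +21 kJ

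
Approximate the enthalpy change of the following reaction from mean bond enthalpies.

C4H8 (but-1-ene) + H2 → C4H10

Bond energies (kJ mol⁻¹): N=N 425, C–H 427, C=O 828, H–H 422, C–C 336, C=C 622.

Bonds broken (reactants):
  C–C: 2 × 336 = 672
  C–H: 8 × 427 = 3416
  C=C: 1 × 622 = 622
  H–H: 1 × 422 = 422
  Σ(broken) = 5132 kJ
Bonds formed (products):
  C–C: 3 × 336 = 1008
  C–H: 10 × 427 = 4270
  Σ(formed) = 5278 kJ
ΔH = Σ(broken) − Σ(formed) = 5132 − 5278 = −146 kJ

ΔH ≈ −146 kJ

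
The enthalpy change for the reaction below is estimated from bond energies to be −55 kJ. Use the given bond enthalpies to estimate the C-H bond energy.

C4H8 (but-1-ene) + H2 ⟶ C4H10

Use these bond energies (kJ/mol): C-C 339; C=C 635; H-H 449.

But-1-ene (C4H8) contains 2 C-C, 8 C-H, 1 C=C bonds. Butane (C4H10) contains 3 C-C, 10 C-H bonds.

D(C-H) ≈ 400 kJ/mol

Let D be the C-H bond energy.
Σ(broken) = 2×339 + 8×D + 1×635 + 1×449 = 1762 + 8D
Σ(formed) = 3×339 + 10×D = 1017 + 10D
ΔH = Σ(broken) − Σ(formed) = (1762 + 8D) − (1017 + 10D) = +745 − 2D
Setting this equal to −55 kJ gives 2D = 800, so D = 400 kJ/mol.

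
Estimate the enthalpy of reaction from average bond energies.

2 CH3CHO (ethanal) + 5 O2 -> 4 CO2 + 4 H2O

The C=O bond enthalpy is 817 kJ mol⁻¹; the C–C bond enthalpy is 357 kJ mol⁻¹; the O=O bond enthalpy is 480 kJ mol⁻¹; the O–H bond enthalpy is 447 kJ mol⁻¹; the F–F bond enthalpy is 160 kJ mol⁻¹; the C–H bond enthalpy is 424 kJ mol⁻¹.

Bonds broken (reactants):
  C–C: 2 × 357 = 714
  C–H: 8 × 424 = 3392
  C=O: 2 × 817 = 1634
  O=O: 5 × 480 = 2400
  Σ(broken) = 8140 kJ
Bonds formed (products):
  C=O: 8 × 817 = 6536
  O–H: 8 × 447 = 3576
  Σ(formed) = 10112 kJ
ΔH = Σ(broken) − Σ(formed) = 8140 − 10112 = −1972 kJ

ΔH ≈ −1972 kJ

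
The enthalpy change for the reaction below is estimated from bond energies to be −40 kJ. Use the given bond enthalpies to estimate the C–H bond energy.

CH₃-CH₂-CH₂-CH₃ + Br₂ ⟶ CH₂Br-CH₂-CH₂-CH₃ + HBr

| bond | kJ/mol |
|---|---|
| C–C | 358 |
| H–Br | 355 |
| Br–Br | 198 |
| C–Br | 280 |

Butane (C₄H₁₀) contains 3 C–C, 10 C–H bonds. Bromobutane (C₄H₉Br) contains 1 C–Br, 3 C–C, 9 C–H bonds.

D(C–H) ≈ 397 kJ/mol

Let D be the C–H bond energy.
Σ(broken) = 1×198 + 3×358 + 10×D = 1272 + 10D
Σ(formed) = 1×280 + 3×358 + 9×D + 1×355 = 1709 + 9D
ΔH = Σ(broken) − Σ(formed) = (1272 + 10D) − (1709 + 9D) = −437 + D
Setting this equal to −40 kJ gives D = 397 kJ/mol.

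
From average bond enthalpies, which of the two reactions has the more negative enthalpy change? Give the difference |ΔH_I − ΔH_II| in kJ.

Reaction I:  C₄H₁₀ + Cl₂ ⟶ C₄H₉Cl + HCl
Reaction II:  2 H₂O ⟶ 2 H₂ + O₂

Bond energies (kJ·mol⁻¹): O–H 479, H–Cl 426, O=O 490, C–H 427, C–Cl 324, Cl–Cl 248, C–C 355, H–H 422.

Reaction I:
  Bonds broken (reactants):
    C–C: 3 × 355 = 1065
    C–H: 10 × 427 = 4270
    Cl–Cl: 1 × 248 = 248
    Σ(broken) = 5583 kJ
  Bonds formed (products):
    C–C: 3 × 355 = 1065
    C–Cl: 1 × 324 = 324
    C–H: 9 × 427 = 3843
    H–Cl: 1 × 426 = 426
    Σ(formed) = 5658 kJ
  ΔH_I = 5583 − 5658 = −75 kJ
Reaction II:
  Bonds broken (reactants):
    O–H: 4 × 479 = 1916
    Σ(broken) = 1916 kJ
  Bonds formed (products):
    H–H: 2 × 422 = 844
    O=O: 1 × 490 = 490
    Σ(formed) = 1334 kJ
  ΔH_II = 1916 − 1334 = +582 kJ
ΔH_I − ΔH_II = −657 kJ, so reaction I has the more negative ΔH; |ΔH_I − ΔH_II| = 657 kJ.

Reaction I, by 657 kJ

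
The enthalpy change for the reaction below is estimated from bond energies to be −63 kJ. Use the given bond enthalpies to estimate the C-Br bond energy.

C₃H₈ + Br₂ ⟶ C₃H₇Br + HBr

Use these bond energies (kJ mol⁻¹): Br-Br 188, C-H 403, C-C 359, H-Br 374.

D(C-Br) ≈ 280 kJ/mol

Let D be the C-Br bond energy.
Σ(broken) = 1×188 + 2×359 + 8×403 = 4130
Σ(formed) = 1×D + 2×359 + 7×403 + 1×374 = 3913 + D
ΔH = Σ(broken) − Σ(formed) = (4130) − (3913 + D) = +217 − D
Setting this equal to −63 kJ gives D = 280 kJ/mol.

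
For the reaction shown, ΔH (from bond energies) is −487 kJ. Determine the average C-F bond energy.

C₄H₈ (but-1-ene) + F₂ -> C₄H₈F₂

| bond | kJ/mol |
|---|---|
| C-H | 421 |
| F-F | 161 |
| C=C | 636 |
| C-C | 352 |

D(C-F) ≈ 466 kJ/mol

Let D be the C-F bond energy.
Σ(broken) = 2×352 + 8×421 + 1×636 + 1×161 = 4869
Σ(formed) = 3×352 + 2×D + 8×421 = 4424 + 2D
ΔH = Σ(broken) − Σ(formed) = (4869) − (4424 + 2D) = +445 − 2D
Setting this equal to −487 kJ gives 2D = 932, so D = 466 kJ/mol.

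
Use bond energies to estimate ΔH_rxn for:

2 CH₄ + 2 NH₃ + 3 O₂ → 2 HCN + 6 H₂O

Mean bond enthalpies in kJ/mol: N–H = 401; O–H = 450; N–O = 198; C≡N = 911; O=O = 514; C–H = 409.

Bonds broken (reactants):
  C–H: 8 × 409 = 3272
  N–H: 6 × 401 = 2406
  O=O: 3 × 514 = 1542
  Σ(broken) = 7220 kJ
Bonds formed (products):
  C≡N: 2 × 911 = 1822
  C–H: 2 × 409 = 818
  O–H: 12 × 450 = 5400
  Σ(formed) = 8040 kJ
ΔH = Σ(broken) − Σ(formed) = 7220 − 8040 = −820 kJ

ΔH ≈ −820 kJ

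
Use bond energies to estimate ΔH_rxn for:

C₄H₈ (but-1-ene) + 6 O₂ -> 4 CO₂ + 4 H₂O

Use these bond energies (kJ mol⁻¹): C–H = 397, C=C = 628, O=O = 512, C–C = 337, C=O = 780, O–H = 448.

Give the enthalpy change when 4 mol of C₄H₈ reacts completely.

ΔH = −9096 kJ

Bonds broken (reactants):
  C–C: 2 × 337 = 674
  C–H: 8 × 397 = 3176
  C=C: 1 × 628 = 628
  O=O: 6 × 512 = 3072
  Σ(broken) = 7550 kJ
Bonds formed (products):
  C=O: 8 × 780 = 6240
  O–H: 8 × 448 = 3584
  Σ(formed) = 9824 kJ
ΔH = Σ(broken) − Σ(formed) = 7550 − 9824 = −2274 kJ
For 4× the reaction as written: 4 × (−2274) = −9096 kJ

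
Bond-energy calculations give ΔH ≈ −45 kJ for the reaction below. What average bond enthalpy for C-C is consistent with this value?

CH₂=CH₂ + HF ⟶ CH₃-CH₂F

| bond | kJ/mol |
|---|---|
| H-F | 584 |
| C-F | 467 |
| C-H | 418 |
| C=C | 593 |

D(C-C) ≈ 337 kJ/mol

Let D be the C-C bond energy.
Σ(broken) = 4×418 + 1×593 + 1×584 = 2849
Σ(formed) = 1×D + 1×467 + 5×418 = 2557 + D
ΔH = Σ(broken) − Σ(formed) = (2849) − (2557 + D) = +292 − D
Setting this equal to −45 kJ gives D = 337 kJ/mol.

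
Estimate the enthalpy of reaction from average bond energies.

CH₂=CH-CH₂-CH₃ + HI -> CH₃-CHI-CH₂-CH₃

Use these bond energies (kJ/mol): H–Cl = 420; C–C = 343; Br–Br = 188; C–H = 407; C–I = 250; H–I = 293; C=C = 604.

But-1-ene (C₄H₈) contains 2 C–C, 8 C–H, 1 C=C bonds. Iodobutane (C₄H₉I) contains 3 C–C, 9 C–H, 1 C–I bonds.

Bonds broken (reactants):
  C–C: 2 × 343 = 686
  C–H: 8 × 407 = 3256
  C=C: 1 × 604 = 604
  H–I: 1 × 293 = 293
  Σ(broken) = 4839 kJ
Bonds formed (products):
  C–C: 3 × 343 = 1029
  C–H: 9 × 407 = 3663
  C–I: 1 × 250 = 250
  Σ(formed) = 4942 kJ
ΔH = Σ(broken) − Σ(formed) = 4839 − 4942 = −103 kJ

ΔH ≈ −103 kJ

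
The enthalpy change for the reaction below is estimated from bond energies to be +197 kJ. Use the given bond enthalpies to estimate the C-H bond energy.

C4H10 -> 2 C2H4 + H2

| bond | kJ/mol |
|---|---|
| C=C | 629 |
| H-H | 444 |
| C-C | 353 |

Let D be the C-H bond energy.
Σ(broken) = 3×353 + 10×D = 1059 + 10D
Σ(formed) = 8×D + 2×629 + 1×444 = 1702 + 8D
ΔH = Σ(broken) − Σ(formed) = (1059 + 10D) − (1702 + 8D) = −643 + 2D
Setting this equal to +197 kJ gives 2D = 840, so D = 420 kJ/mol.

D(C-H) ≈ 420 kJ/mol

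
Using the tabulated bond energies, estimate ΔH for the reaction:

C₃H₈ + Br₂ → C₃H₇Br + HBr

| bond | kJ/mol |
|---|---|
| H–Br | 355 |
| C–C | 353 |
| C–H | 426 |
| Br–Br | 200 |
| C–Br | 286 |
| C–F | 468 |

Bonds broken (reactants):
  Br–Br: 1 × 200 = 200
  C–C: 2 × 353 = 706
  C–H: 8 × 426 = 3408
  Σ(broken) = 4314 kJ
Bonds formed (products):
  C–Br: 1 × 286 = 286
  C–C: 2 × 353 = 706
  C–H: 7 × 426 = 2982
  H–Br: 1 × 355 = 355
  Σ(formed) = 4329 kJ
ΔH = Σ(broken) − Σ(formed) = 4314 − 4329 = −15 kJ

ΔH ≈ −15 kJ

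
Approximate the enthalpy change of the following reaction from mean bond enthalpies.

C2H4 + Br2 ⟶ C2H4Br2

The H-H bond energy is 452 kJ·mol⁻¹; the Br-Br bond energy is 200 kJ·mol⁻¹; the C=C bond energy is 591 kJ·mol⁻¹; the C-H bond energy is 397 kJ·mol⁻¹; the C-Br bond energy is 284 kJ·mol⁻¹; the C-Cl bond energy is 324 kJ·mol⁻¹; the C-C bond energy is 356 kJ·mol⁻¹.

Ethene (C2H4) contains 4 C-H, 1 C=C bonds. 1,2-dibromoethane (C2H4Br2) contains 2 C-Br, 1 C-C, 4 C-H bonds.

ΔH ≈ −133 kJ

Bonds broken (reactants):
  Br-Br: 1 × 200 = 200
  C-H: 4 × 397 = 1588
  C=C: 1 × 591 = 591
  Σ(broken) = 2379 kJ
Bonds formed (products):
  C-Br: 2 × 284 = 568
  C-C: 1 × 356 = 356
  C-H: 4 × 397 = 1588
  Σ(formed) = 2512 kJ
ΔH = Σ(broken) − Σ(formed) = 2379 − 2512 = −133 kJ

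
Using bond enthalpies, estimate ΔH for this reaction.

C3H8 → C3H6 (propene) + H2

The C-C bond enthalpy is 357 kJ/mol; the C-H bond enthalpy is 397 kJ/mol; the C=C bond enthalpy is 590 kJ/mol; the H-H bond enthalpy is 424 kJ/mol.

Bonds broken (reactants):
  C-C: 2 × 357 = 714
  C-H: 8 × 397 = 3176
  Σ(broken) = 3890 kJ
Bonds formed (products):
  C-C: 1 × 357 = 357
  C-H: 6 × 397 = 2382
  C=C: 1 × 590 = 590
  H-H: 1 × 424 = 424
  Σ(formed) = 3753 kJ
ΔH = Σ(broken) − Σ(formed) = 3890 − 3753 = +137 kJ

ΔH ≈ +137 kJ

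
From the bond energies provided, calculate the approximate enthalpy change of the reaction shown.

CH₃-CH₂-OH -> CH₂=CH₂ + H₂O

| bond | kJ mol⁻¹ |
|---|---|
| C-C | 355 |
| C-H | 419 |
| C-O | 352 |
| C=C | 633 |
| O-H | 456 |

ΔH ≈ +37 kJ

Bonds broken (reactants):
  C-C: 1 × 355 = 355
  C-H: 5 × 419 = 2095
  C-O: 1 × 352 = 352
  O-H: 1 × 456 = 456
  Σ(broken) = 3258 kJ
Bonds formed (products):
  C-H: 4 × 419 = 1676
  C=C: 1 × 633 = 633
  O-H: 2 × 456 = 912
  Σ(formed) = 3221 kJ
ΔH = Σ(broken) − Σ(formed) = 3258 − 3221 = +37 kJ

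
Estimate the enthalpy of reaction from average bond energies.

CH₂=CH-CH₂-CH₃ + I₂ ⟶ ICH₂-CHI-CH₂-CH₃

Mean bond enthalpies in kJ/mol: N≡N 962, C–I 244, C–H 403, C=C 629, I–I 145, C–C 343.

ΔH ≈ −57 kJ

Bonds broken (reactants):
  C–C: 2 × 343 = 686
  C–H: 8 × 403 = 3224
  C=C: 1 × 629 = 629
  I–I: 1 × 145 = 145
  Σ(broken) = 4684 kJ
Bonds formed (products):
  C–C: 3 × 343 = 1029
  C–H: 8 × 403 = 3224
  C–I: 2 × 244 = 488
  Σ(formed) = 4741 kJ
ΔH = Σ(broken) − Σ(formed) = 4684 − 4741 = −57 kJ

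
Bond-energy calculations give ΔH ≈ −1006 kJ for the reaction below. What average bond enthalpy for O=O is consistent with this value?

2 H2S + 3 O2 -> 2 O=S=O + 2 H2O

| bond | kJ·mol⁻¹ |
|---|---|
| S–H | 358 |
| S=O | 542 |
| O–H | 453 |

Let D be the O=O bond energy.
Σ(broken) = 3×D + 4×358 = 1432 + 3D
Σ(formed) = 4×453 + 4×542 = 3980
ΔH = Σ(broken) − Σ(formed) = (1432 + 3D) − (3980) = −2548 + 3D
Setting this equal to −1006 kJ gives 3D = 1542, so D = 514 kJ/mol.

D(O=O) ≈ 514 kJ/mol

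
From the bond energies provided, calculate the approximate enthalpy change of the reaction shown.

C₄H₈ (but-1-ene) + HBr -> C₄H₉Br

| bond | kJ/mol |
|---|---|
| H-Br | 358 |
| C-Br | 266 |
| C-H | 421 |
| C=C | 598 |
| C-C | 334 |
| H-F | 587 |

Bonds broken (reactants):
  C-C: 2 × 334 = 668
  C-H: 8 × 421 = 3368
  C=C: 1 × 598 = 598
  H-Br: 1 × 358 = 358
  Σ(broken) = 4992 kJ
Bonds formed (products):
  C-Br: 1 × 266 = 266
  C-C: 3 × 334 = 1002
  C-H: 9 × 421 = 3789
  Σ(formed) = 5057 kJ
ΔH = Σ(broken) − Σ(formed) = 4992 − 5057 = −65 kJ

ΔH ≈ −65 kJ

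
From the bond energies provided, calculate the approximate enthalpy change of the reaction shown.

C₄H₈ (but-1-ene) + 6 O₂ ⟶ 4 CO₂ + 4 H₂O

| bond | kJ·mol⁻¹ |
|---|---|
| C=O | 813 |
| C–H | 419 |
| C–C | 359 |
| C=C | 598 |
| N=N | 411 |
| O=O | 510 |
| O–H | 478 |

ΔH ≈ −2600 kJ

Bonds broken (reactants):
  C–C: 2 × 359 = 718
  C–H: 8 × 419 = 3352
  C=C: 1 × 598 = 598
  O=O: 6 × 510 = 3060
  Σ(broken) = 7728 kJ
Bonds formed (products):
  C=O: 8 × 813 = 6504
  O–H: 8 × 478 = 3824
  Σ(formed) = 10328 kJ
ΔH = Σ(broken) − Σ(formed) = 7728 − 10328 = −2600 kJ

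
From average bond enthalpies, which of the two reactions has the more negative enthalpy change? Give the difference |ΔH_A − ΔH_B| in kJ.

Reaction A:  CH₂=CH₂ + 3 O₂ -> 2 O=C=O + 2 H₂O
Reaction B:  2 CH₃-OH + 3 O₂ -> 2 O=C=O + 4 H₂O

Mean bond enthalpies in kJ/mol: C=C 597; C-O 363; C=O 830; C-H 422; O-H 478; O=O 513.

Reaction A, by 17 kJ

Reaction A:
  Bonds broken (reactants):
    C-H: 4 × 422 = 1688
    C=C: 1 × 597 = 597
    O=O: 3 × 513 = 1539
    Σ(broken) = 3824 kJ
  Bonds formed (products):
    C=O: 4 × 830 = 3320
    O-H: 4 × 478 = 1912
    Σ(formed) = 5232 kJ
  ΔH_A = 3824 − 5232 = −1408 kJ
Reaction B:
  Bonds broken (reactants):
    C-H: 6 × 422 = 2532
    C-O: 2 × 363 = 726
    O-H: 2 × 478 = 956
    O=O: 3 × 513 = 1539
    Σ(broken) = 5753 kJ
  Bonds formed (products):
    C=O: 4 × 830 = 3320
    O-H: 8 × 478 = 3824
    Σ(formed) = 7144 kJ
  ΔH_B = 5753 − 7144 = −1391 kJ
ΔH_A − ΔH_B = −17 kJ, so reaction A has the more negative ΔH; |ΔH_A − ΔH_B| = 17 kJ.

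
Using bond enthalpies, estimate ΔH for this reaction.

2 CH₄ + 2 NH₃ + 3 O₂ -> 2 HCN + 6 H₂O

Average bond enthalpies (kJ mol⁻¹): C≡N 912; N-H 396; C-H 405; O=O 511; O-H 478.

ΔH ≈ −1221 kJ

Bonds broken (reactants):
  C-H: 8 × 405 = 3240
  N-H: 6 × 396 = 2376
  O=O: 3 × 511 = 1533
  Σ(broken) = 7149 kJ
Bonds formed (products):
  C≡N: 2 × 912 = 1824
  C-H: 2 × 405 = 810
  O-H: 12 × 478 = 5736
  Σ(formed) = 8370 kJ
ΔH = Σ(broken) − Σ(formed) = 7149 − 8370 = −1221 kJ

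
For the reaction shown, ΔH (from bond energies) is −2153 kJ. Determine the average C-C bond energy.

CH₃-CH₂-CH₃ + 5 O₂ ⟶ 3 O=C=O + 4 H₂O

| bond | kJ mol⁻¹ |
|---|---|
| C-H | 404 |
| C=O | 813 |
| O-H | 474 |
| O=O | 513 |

D(C-C) ≈ 360 kJ/mol

Let D be the C-C bond energy.
Σ(broken) = 2×D + 8×404 + 5×513 = 5797 + 2D
Σ(formed) = 6×813 + 8×474 = 8670
ΔH = Σ(broken) − Σ(formed) = (5797 + 2D) − (8670) = −2873 + 2D
Setting this equal to −2153 kJ gives 2D = 720, so D = 360 kJ/mol.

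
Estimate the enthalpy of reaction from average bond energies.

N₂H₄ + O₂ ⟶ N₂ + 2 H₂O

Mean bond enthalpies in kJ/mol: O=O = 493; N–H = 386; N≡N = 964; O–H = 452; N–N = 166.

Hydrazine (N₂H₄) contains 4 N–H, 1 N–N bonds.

ΔH ≈ −569 kJ

Bonds broken (reactants):
  N–H: 4 × 386 = 1544
  N–N: 1 × 166 = 166
  O=O: 1 × 493 = 493
  Σ(broken) = 2203 kJ
Bonds formed (products):
  N≡N: 1 × 964 = 964
  O–H: 4 × 452 = 1808
  Σ(formed) = 2772 kJ
ΔH = Σ(broken) − Σ(formed) = 2203 − 2772 = −569 kJ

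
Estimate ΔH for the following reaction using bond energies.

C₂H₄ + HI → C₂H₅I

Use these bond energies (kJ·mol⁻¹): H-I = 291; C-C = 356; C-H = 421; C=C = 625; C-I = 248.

Bonds broken (reactants):
  C-H: 4 × 421 = 1684
  C=C: 1 × 625 = 625
  H-I: 1 × 291 = 291
  Σ(broken) = 2600 kJ
Bonds formed (products):
  C-C: 1 × 356 = 356
  C-H: 5 × 421 = 2105
  C-I: 1 × 248 = 248
  Σ(formed) = 2709 kJ
ΔH = Σ(broken) − Σ(formed) = 2600 − 2709 = −109 kJ

ΔH ≈ −109 kJ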